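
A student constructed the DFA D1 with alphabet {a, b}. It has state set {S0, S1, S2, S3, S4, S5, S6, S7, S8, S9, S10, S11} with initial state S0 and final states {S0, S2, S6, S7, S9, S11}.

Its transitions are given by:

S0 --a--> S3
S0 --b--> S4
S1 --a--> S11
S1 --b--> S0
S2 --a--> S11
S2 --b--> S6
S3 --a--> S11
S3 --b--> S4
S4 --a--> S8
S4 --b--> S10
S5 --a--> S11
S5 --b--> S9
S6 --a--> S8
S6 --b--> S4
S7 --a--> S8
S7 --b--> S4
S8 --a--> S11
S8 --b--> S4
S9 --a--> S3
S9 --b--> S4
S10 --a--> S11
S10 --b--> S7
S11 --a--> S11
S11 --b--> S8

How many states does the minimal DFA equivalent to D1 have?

5

Reachable states from the start: {S0,S3,S4,S7,S8,S10,S11}. Unreachable: {S1,S2,S5,S6,S9} — drop them.
Start with accepting vs non-accepting: {S0,S7,S11} | {S3,S4,S8,S10}.
On input a, block {S0,S7,S11} splits into {S0,S7} and {S11}.
On input a, block {S3,S4,S8,S10} splits into {S3,S8,S10} and {S4}.
Split {S3,S8,S10} by δ(·,b) → {S3,S8} and {S10}.
Stable partition: {S0,S7} | {S3,S8} | {S11} | {S4} | {S10} — 5 equivalence classes.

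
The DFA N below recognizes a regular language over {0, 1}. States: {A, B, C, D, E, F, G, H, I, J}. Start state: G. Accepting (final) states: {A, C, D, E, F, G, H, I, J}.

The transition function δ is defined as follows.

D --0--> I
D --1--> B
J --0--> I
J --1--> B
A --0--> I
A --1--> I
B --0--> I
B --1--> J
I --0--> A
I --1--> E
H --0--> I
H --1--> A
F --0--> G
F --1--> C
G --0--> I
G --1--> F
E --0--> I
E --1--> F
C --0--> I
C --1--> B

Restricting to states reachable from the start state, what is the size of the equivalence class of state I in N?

1

Reachable states from the start: {A,B,C,E,F,G,I,J}. Unreachable: {D,H} — drop them.
Start with accepting vs non-accepting: {A,C,E,F,G,I,J} | {B}.
Split {A,C,E,F,G,I,J} by δ(·,1) → {A,E,F,G,I} and {C,J}.
Refine {A,E,F,G,I} on symbol 1: members go to different blocks, giving {A,E,G,I} and {F}.
On input 1, block {A,E,G,I} splits into {A,I} and {E,G}.
Split {A,I} by δ(·,1) → {A} and {I}.
Stable partition: {A} | {B} | {C,J} | {F} | {E,G} | {I} — 6 equivalence classes.
The equivalence class containing I is {I}, of size 1.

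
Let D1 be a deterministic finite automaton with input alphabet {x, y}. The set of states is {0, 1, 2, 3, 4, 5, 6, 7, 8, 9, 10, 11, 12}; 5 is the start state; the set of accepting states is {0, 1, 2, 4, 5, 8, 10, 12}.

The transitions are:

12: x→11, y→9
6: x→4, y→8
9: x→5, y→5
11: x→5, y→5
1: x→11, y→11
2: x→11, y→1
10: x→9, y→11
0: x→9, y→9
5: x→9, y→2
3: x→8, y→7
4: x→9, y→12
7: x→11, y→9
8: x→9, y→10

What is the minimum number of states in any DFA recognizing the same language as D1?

First remove the unreachable states {0,3,4,6,7,8,10,12}; 5 states remain.
Start with accepting vs non-accepting: {1,2,5} | {9,11}.
On input y, block {1,2,5} splits into {2,5} and {1}.
On input y, block {2,5} splits into {2} and {5}.
Stable partition: {2} | {9,11} | {1} | {5} — 4 equivalence classes.

4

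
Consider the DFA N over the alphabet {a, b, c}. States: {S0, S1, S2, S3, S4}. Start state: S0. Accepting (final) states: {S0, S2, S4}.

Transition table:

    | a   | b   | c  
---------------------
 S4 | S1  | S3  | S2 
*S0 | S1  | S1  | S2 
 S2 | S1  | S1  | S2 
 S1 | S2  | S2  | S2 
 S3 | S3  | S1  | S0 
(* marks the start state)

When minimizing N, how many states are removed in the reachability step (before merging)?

No path from S0 leads to S3, S4; the other 3 states are all reachable.

2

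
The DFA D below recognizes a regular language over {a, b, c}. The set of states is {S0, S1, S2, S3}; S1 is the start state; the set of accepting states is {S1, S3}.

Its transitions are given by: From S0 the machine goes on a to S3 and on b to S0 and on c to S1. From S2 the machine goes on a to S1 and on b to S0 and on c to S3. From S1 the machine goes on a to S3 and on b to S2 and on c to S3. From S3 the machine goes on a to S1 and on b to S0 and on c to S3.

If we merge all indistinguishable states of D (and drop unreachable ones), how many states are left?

Every state is reachable, so we keep all 4.
Start with accepting vs non-accepting: {S1,S3} | {S0,S2}.
Stable partition: {S1,S3} | {S0,S2} — 2 equivalence classes.

2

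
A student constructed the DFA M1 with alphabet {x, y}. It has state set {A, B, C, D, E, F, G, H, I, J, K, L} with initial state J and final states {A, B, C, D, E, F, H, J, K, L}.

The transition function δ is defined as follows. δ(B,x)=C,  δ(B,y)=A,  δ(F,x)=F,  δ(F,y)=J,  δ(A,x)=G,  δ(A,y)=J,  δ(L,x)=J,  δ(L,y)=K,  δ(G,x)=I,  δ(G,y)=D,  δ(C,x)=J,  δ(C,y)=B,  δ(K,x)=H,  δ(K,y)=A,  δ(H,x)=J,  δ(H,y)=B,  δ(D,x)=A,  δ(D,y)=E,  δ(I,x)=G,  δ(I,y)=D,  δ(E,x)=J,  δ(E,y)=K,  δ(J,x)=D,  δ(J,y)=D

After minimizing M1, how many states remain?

First remove the unreachable states {F,L}; 10 states remain.
Initial partition by acceptance: {A,B,C,D,E,H,J,K} | {G,I}.
Split {A,B,C,D,E,H,J,K} by δ(·,x) → {B,C,D,E,H,J,K} and {A}.
Split {B,C,D,E,H,J,K} by δ(·,x) → {B,C,E,H,J,K} and {D}.
On input x, block {B,C,E,H,J,K} splits into {B,C,E,H,K} and {J}.
Refine {B,C,E,H,K} on symbol x: members go to different blocks, giving {C,E,H} and {B,K}.
No further refinement is possible. Final partition (6 blocks): {C,E,H} | {G,I} | {A} | {D} | {J} | {B,K}.

6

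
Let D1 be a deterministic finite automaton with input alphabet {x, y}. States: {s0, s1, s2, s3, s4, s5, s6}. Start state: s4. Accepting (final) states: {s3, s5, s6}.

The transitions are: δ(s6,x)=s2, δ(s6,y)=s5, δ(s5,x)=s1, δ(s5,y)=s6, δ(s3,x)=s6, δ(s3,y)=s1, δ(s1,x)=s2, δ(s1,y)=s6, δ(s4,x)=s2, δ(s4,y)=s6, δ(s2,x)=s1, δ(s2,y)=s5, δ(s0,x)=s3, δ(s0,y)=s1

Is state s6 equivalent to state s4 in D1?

No

Reachable states from the start: {s1,s2,s4,s5,s6}. Unreachable: {s0,s3} — drop them.
Start with accepting vs non-accepting: {s5,s6} | {s1,s2,s4}.
Stable partition: {s5,s6} | {s1,s2,s4} — 2 equivalence classes.
s6 and s4 end up in different blocks, so they are distinguishable. For instance, the string 'ε' is accepted from only s6.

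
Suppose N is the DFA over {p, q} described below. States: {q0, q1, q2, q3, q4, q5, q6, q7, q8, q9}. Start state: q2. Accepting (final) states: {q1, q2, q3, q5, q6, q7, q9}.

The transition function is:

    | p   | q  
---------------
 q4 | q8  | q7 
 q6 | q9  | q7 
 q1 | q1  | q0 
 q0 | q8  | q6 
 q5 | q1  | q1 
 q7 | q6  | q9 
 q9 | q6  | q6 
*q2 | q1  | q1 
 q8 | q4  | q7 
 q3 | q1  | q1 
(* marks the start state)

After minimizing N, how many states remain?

States {q3,q5} cannot be reached from the start state, so discard them.
Start with accepting vs non-accepting: {q1,q2,q6,q7,q9} | {q0,q4,q8}.
On input q, block {q1,q2,q6,q7,q9} splits into {q2,q6,q7,q9} and {q1}.
Refine {q2,q6,q7,q9} on symbol p: members go to different blocks, giving {q6,q7,q9} and {q2}.
The partition is now stable with 4 blocks: {q6,q7,q9} | {q0,q4,q8} | {q1} | {q2}.

4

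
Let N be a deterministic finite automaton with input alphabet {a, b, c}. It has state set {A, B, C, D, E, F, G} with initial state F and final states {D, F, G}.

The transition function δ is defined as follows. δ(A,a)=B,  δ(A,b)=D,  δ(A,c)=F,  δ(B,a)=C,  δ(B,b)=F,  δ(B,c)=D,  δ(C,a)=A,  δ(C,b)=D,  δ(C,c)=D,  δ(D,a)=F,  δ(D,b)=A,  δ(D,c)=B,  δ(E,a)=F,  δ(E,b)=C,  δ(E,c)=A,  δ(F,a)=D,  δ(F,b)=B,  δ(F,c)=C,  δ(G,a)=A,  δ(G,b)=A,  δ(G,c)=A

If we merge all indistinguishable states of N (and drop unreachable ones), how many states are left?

2

States {E,G} cannot be reached from the start state, so discard them.
P0 = {D,F} | {A,B,C}.
No further refinement is possible. Final partition (2 blocks): {D,F} | {A,B,C}.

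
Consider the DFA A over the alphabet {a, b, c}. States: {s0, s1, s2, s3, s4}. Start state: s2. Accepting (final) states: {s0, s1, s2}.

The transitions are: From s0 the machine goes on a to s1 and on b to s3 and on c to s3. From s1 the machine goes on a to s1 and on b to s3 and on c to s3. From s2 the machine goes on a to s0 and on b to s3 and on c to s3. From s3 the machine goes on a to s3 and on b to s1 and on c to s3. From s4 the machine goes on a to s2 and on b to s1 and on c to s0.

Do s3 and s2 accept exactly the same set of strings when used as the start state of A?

No

States {s4} cannot be reached from the start state, so discard them.
Initial partition by acceptance: {s0,s1,s2} | {s3}.
The partition is now stable with 2 blocks: {s0,s1,s2} | {s3}.
s3 and s2 end up in different blocks, so they are distinguishable. For instance, the string 'ε' is accepted from only s2.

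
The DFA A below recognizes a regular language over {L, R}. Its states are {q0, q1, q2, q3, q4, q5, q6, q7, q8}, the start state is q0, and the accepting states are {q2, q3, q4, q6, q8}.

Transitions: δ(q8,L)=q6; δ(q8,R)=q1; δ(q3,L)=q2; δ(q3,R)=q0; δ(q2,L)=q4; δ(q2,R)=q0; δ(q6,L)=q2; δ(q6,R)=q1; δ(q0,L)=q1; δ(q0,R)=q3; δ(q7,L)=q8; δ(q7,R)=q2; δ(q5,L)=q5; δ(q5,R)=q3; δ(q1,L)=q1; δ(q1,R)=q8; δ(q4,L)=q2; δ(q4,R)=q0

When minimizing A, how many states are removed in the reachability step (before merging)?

2

No path from q0 leads to q5, q7; the other 7 states are all reachable.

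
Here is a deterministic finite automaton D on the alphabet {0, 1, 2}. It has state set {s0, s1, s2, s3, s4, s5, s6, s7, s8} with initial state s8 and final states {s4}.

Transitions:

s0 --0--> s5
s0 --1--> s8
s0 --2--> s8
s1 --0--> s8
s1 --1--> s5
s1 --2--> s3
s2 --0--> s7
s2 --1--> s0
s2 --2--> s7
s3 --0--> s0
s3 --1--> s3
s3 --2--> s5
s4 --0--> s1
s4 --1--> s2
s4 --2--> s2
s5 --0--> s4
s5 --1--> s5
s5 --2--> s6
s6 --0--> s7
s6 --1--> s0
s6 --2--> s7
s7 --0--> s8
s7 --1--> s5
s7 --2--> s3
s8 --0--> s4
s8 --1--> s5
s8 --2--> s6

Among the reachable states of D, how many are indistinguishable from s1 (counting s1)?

2

All states are reachable from the start state.
Start with accepting vs non-accepting: {s4} | {s0,s1,s2,s3,s5,s6,s7,s8}.
On input 0, block {s0,s1,s2,s3,s5,s6,s7,s8} splits into {s0,s1,s2,s3,s6,s7} and {s5,s8}.
Refine {s0,s1,s2,s3,s6,s7} on symbol 0: members go to different blocks, giving {s0,s1,s7} and {s2,s3,s6}.
On input 2, block {s0,s1,s7} splits into {s1,s7} and {s0}.
Refine {s2,s3,s6} on symbol 0: members go to different blocks, giving {s2,s6} and {s3}.
No further refinement is possible. Final partition (6 blocks): {s4} | {s1,s7} | {s5,s8} | {s2,s6} | {s0} | {s3}.
The equivalence class containing s1 is {s1,s7}, of size 2.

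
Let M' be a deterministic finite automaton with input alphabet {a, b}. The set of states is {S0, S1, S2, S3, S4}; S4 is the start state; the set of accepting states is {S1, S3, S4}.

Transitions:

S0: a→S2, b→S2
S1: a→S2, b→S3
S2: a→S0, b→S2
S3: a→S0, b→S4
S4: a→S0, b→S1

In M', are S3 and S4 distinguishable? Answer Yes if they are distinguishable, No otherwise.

No

Start with accepting vs non-accepting: {S1,S3,S4} | {S0,S2}.
The partition is now stable with 2 blocks: {S1,S3,S4} | {S0,S2}.
S3 and S4 lie in the same block of the stable partition, so they are equivalent — no string distinguishes them.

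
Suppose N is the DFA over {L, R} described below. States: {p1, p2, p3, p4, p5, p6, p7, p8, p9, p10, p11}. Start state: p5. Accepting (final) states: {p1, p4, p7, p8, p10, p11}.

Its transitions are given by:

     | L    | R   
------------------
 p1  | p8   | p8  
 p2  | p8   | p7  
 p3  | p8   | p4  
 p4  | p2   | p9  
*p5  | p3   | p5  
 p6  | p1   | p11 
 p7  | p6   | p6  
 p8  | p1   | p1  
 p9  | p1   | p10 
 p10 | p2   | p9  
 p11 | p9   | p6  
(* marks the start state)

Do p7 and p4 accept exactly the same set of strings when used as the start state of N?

Yes

Start with accepting vs non-accepting: {p1,p4,p7,p8,p10,p11} | {p2,p3,p5,p6,p9}.
On input L, block {p1,p4,p7,p8,p10,p11} splits into {p4,p7,p10,p11} and {p1,p8}.
Split {p2,p3,p5,p6,p9} by δ(·,L) → {p2,p3,p6,p9} and {p5}.
Stable partition: {p4,p7,p10,p11} | {p2,p3,p6,p9} | {p1,p8} | {p5} — 4 equivalence classes.
p7 and p4 lie in the same block of the stable partition, so they are equivalent — no string distinguishes them.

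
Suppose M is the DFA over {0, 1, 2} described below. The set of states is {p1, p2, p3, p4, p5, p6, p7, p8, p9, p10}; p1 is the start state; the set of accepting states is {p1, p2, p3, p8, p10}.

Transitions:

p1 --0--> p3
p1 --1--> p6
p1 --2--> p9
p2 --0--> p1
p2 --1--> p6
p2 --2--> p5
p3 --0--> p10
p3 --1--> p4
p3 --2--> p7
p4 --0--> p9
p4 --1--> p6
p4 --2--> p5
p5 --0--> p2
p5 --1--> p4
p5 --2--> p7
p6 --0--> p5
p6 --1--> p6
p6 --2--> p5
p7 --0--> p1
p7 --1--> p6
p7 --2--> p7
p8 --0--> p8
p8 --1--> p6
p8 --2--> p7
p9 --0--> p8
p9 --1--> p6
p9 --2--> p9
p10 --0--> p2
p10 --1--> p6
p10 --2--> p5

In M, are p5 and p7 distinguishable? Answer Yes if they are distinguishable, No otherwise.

P0 = {p1,p2,p3,p8,p10} | {p4,p5,p6,p7,p9}.
Refine {p4,p5,p6,p7,p9} on symbol 0: members go to different blocks, giving {p5,p7,p9} and {p4,p6}.
No further refinement is possible. Final partition (3 blocks): {p1,p2,p3,p8,p10} | {p5,p7,p9} | {p4,p6}.
p5 and p7 lie in the same block of the stable partition, so they are equivalent — no string distinguishes them.

No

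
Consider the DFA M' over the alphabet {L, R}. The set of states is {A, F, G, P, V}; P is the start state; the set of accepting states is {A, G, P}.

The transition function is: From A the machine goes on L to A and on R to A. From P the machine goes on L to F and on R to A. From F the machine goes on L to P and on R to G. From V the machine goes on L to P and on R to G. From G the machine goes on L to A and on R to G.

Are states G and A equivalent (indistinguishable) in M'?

States {V} cannot be reached from the start state, so discard them.
Start with accepting vs non-accepting: {A,G,P} | {F}.
Refine {A,G,P} on symbol L: members go to different blocks, giving {A,G} and {P}.
Stable partition: {A,G} | {F} | {P} — 3 equivalence classes.
G and A lie in the same block of the stable partition, so they are equivalent — no string distinguishes them.

Yes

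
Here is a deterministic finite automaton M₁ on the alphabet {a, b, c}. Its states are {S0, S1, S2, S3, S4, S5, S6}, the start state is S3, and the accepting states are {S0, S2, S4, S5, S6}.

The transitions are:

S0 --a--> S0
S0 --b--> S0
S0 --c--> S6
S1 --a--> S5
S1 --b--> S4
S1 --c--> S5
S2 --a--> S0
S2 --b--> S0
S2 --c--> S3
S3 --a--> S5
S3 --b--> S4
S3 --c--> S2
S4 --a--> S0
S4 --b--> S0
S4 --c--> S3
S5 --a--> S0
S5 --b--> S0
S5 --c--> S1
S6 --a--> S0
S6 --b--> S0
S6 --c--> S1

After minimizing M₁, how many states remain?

All states are reachable from the start state.
P0 = {S0,S2,S4,S5,S6} | {S1,S3}.
Refine {S0,S2,S4,S5,S6} on symbol c: members go to different blocks, giving {S2,S4,S5,S6} and {S0}.
No further refinement is possible. Final partition (3 blocks): {S2,S4,S5,S6} | {S1,S3} | {S0}.

3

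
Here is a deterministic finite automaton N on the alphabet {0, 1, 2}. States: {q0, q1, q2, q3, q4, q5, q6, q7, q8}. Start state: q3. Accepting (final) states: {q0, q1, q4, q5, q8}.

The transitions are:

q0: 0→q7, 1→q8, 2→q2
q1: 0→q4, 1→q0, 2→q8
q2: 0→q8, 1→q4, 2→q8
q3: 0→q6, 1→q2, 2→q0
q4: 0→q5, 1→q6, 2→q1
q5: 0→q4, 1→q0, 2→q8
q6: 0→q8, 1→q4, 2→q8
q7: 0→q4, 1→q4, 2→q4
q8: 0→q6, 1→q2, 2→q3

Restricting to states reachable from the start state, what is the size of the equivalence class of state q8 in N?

All states are reachable from the start state.
Initial partition by acceptance: {q0,q1,q4,q5,q8} | {q2,q3,q6,q7}.
On input 0, block {q0,q1,q4,q5,q8} splits into {q1,q4,q5} and {q0,q8}.
Refine {q1,q4,q5} on symbol 1: members go to different blocks, giving {q1,q5} and {q4}.
Split {q2,q3,q6,q7} by δ(·,0) → {q2,q6} and {q3} and {q7}.
Refine {q0,q8} on symbol 0: members go to different blocks, giving {q0} and {q8}.
No further refinement is possible. Final partition (7 blocks): {q1,q5} | {q2,q6} | {q0} | {q4} | {q3} | {q7} | {q8}.
The equivalence class containing q8 is {q8}, of size 1.

1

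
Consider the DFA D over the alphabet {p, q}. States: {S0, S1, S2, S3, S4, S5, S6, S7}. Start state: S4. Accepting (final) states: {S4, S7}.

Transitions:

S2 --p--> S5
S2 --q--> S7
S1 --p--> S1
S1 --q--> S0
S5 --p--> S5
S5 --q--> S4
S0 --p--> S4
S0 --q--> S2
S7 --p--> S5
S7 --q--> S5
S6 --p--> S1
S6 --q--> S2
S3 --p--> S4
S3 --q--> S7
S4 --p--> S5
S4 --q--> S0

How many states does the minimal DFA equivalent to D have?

5

States {S1,S3,S6} cannot be reached from the start state, so discard them.
P0 = {S4,S7} | {S0,S2,S5}.
On input p, block {S0,S2,S5} splits into {S2,S5} and {S0}.
Refine {S4,S7} on symbol q: members go to different blocks, giving {S4} and {S7}.
Split {S2,S5} by δ(·,q) → {S2} and {S5}.
The partition is now stable with 5 blocks: {S4} | {S2} | {S0} | {S7} | {S5}.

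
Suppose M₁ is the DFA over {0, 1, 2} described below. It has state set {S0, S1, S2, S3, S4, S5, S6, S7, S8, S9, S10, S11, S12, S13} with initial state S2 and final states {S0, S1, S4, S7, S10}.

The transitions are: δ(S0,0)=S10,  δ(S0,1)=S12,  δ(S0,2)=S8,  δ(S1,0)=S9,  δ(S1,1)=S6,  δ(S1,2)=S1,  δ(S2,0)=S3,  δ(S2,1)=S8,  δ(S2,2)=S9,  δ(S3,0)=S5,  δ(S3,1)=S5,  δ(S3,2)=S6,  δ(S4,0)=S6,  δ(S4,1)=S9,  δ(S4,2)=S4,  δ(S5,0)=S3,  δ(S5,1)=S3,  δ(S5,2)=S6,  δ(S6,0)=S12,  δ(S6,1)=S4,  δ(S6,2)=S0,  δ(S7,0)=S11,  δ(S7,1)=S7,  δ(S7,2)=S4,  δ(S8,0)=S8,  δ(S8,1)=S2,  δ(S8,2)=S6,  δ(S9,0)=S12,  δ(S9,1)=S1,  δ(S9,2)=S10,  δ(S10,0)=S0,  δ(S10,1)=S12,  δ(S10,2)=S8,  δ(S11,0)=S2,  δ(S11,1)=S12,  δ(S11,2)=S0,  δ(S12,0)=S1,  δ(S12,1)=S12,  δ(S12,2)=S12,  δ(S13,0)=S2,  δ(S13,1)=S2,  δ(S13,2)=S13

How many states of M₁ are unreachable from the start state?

3

BFS from S2 reaches {S0, S1, S2, S3, S4, S5, S6, S8, S9, S10, S12}; the 3 state(s) S7, S11, S13 are never visited.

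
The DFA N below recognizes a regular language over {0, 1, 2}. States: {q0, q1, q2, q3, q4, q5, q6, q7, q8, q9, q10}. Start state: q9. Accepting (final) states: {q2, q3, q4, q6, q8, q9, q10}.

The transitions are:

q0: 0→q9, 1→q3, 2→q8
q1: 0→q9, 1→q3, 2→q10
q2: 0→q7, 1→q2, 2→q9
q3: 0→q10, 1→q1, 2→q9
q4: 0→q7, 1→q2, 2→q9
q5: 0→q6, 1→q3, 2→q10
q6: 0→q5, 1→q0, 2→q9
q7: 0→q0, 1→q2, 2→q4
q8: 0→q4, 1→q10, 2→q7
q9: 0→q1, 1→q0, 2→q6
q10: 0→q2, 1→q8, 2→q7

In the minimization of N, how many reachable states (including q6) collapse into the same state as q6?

All states are reachable from the start state.
Start with accepting vs non-accepting: {q2,q3,q4,q6,q8,q9,q10} | {q0,q1,q5,q7}.
Refine {q2,q3,q4,q6,q8,q9,q10} on symbol 0: members go to different blocks, giving {q2,q4,q6,q9} and {q3,q8,q10}.
Refine {q2,q4,q6,q9} on symbol 1: members go to different blocks, giving {q2,q4} and {q6,q9}.
Refine {q0,q1,q5,q7} on symbol 0: members go to different blocks, giving {q0,q1,q5} and {q7}.
On input 0, block {q3,q8,q10} splits into {q8,q10} and {q3}.
The partition is now stable with 6 blocks: {q2,q4} | {q0,q1,q5} | {q8,q10} | {q6,q9} | {q7} | {q3}.
The equivalence class containing q6 is {q6,q9}, of size 2.

2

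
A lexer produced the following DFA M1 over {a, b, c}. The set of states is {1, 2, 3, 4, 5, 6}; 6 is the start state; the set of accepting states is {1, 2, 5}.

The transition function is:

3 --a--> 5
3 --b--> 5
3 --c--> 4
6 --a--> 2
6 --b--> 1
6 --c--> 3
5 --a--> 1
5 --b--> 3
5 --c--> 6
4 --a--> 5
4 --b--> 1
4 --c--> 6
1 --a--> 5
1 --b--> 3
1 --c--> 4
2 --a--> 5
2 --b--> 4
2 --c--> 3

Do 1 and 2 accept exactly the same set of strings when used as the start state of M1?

Yes

Start with accepting vs non-accepting: {1,2,5} | {3,4,6}.
The partition is now stable with 2 blocks: {1,2,5} | {3,4,6}.
1 and 2 lie in the same block of the stable partition, so they are equivalent — no string distinguishes them.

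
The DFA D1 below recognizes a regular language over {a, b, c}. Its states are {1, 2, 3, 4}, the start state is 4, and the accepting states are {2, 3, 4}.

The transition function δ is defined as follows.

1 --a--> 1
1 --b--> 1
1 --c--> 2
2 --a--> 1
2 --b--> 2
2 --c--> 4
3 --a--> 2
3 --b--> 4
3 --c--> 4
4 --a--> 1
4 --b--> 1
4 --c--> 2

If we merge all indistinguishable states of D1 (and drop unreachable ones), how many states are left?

3

Reachable states from the start: {1,2,4}. Unreachable: {3} — drop them.
Initial partition by acceptance: {2,4} | {1}.
Split {2,4} by δ(·,b) → {2} and {4}.
No further refinement is possible. Final partition (3 blocks): {2} | {1} | {4}.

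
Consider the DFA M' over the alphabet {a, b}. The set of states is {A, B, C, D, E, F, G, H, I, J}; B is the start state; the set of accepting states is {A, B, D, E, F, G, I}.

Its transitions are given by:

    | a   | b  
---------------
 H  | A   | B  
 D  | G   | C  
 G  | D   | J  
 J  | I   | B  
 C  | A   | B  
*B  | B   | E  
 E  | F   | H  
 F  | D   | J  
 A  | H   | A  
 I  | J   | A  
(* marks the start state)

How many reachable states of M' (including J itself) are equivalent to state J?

Every state is reachable, so we keep all 10.
P0 = {A,B,D,E,F,G,I} | {C,H,J}.
Split {A,B,D,E,F,G,I} by δ(·,a) → {B,D,E,F,G} and {A,I}.
Split {B,D,E,F,G} by δ(·,b) → {D,E,F,G} and {B}.
The partition is now stable with 4 blocks: {D,E,F,G} | {C,H,J} | {A,I} | {B}.
State J belongs to the block {C,H,J}, which has 3 states.

3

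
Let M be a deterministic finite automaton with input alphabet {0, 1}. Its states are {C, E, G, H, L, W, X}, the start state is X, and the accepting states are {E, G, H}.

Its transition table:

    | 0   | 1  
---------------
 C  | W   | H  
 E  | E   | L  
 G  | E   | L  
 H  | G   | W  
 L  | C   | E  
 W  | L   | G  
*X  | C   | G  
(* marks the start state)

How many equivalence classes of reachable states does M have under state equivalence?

Every state is reachable, so we keep all 7.
Initial partition by acceptance: {E,G,H} | {C,L,W,X}.
No further refinement is possible. Final partition (2 blocks): {E,G,H} | {C,L,W,X}.

2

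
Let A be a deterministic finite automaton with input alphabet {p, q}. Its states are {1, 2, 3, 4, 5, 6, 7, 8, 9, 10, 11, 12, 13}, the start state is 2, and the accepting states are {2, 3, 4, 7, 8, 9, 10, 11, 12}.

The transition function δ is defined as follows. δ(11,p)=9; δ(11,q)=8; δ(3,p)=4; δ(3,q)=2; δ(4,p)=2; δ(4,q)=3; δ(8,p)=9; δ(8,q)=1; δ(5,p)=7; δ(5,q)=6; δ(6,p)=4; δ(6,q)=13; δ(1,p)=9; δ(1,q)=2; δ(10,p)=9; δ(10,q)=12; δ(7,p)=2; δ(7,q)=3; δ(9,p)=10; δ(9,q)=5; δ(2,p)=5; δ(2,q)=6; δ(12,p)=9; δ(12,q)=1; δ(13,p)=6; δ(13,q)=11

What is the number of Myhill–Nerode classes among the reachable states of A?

Start with accepting vs non-accepting: {2,3,4,7,8,9,10,11,12} | {1,5,6,13}.
Split {2,3,4,7,8,9,10,11,12} by δ(·,p) → {3,4,7,8,9,10,11,12} and {2}.
Refine {3,4,7,8,9,10,11,12} on symbol p: members go to different blocks, giving {3,8,9,10,11,12} and {4,7}.
Refine {3,8,9,10,11,12} on symbol p: members go to different blocks, giving {8,9,10,11,12} and {3}.
Split {8,9,10,11,12} by δ(·,q) → {8,9,12} and {10,11}.
Split {8,9,12} by δ(·,p) → {8,12} and {9}.
On input p, block {1,5,6,13} splits into {5,6} and {1} and {13}.
Split {5,6} by δ(·,q) → {5} and {6}.
Stable partition: {8,12} | {5} | {2} | {4,7} | {3} | {10,11} | {9} | {1} | {13} | {6} — 10 equivalence classes.

10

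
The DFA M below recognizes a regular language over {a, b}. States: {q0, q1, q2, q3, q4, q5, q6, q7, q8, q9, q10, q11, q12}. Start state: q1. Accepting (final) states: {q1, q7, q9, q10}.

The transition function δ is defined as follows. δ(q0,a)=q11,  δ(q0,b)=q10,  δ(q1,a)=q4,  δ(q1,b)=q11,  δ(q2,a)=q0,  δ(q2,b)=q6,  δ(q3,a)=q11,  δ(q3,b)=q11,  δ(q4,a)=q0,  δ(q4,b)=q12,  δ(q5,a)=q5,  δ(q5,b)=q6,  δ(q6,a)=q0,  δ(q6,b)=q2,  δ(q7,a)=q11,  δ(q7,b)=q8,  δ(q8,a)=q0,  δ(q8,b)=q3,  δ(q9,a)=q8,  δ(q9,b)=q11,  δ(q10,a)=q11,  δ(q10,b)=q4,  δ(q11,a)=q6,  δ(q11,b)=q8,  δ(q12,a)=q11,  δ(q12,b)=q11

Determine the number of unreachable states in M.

Starting at q1 and following transitions, the reachable set is {q0, q1, q2, q3, q4, q6, q8, q10, q11, q12}. That leaves q5, q7, q9 unreachable — 3 in total.

3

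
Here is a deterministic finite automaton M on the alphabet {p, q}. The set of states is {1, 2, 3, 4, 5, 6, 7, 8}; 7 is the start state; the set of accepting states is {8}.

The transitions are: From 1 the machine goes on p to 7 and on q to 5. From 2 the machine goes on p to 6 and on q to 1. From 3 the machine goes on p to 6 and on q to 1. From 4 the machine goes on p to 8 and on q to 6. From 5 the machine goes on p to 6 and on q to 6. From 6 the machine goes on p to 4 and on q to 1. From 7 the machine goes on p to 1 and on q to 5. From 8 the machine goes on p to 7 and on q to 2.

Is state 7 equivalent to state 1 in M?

Yes

First remove the unreachable states {3}; 7 states remain.
Start with accepting vs non-accepting: {8} | {1,2,4,5,6,7}.
Split {1,2,4,5,6,7} by δ(·,p) → {1,2,5,6,7} and {4}.
On input p, block {1,2,5,6,7} splits into {1,2,5,7} and {6}.
Split {1,2,5,7} by δ(·,p) → {1,7} and {2,5}.
On input q, block {2,5} splits into {2} and {5}.
The partition is now stable with 6 blocks: {8} | {1,7} | {4} | {6} | {2} | {5}.
7 and 1 lie in the same block of the stable partition, so they are equivalent — no string distinguishes them.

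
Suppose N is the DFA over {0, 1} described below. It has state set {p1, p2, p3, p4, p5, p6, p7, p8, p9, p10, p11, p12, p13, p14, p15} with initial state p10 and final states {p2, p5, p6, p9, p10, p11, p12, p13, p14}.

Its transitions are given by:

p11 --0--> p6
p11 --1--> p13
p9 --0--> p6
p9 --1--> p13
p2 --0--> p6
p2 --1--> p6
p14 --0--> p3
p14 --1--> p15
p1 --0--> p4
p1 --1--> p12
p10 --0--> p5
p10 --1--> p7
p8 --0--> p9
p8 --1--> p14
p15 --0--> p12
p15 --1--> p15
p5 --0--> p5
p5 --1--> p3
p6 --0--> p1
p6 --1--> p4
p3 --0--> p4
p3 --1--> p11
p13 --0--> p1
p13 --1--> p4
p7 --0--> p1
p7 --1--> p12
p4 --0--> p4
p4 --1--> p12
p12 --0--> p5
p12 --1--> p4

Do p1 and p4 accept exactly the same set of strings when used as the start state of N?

First remove the unreachable states {p2,p8,p9,p14,p15}; 10 states remain.
Initial partition by acceptance: {p5,p6,p10,p11,p12,p13} | {p1,p3,p4,p7}.
Split {p5,p6,p10,p11,p12,p13} by δ(·,0) → {p5,p10,p11,p12} and {p6,p13}.
Refine {p5,p10,p11,p12} on symbol 0: members go to different blocks, giving {p5,p10,p12} and {p11}.
Refine {p1,p3,p4,p7} on symbol 1: members go to different blocks, giving {p1,p4,p7} and {p3}.
Split {p5,p10,p12} by δ(·,1) → {p10,p12} and {p5}.
Stable partition: {p10,p12} | {p1,p4,p7} | {p6,p13} | {p11} | {p3} | {p5} — 6 equivalence classes.
p1 and p4 lie in the same block of the stable partition, so they are equivalent — no string distinguishes them.

Yes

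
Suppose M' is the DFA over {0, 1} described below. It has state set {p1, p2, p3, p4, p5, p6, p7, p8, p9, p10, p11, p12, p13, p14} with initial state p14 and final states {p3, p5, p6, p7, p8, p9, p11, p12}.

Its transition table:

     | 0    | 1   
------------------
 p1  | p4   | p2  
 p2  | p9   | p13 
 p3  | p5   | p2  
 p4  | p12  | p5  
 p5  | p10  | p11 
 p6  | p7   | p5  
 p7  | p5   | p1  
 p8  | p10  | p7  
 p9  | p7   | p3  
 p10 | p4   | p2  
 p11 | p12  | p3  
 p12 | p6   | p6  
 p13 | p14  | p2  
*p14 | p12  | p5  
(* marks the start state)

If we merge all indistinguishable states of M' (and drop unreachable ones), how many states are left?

10

States {p8} cannot be reached from the start state, so discard them.
Initial partition by acceptance: {p3,p5,p6,p7,p9,p11,p12} | {p1,p2,p4,p10,p13,p14}.
On input 0, block {p3,p5,p6,p7,p9,p11,p12} splits into {p3,p6,p7,p9,p11,p12} and {p5}.
Refine {p3,p6,p7,p9,p11,p12} on symbol 0: members go to different blocks, giving {p6,p9,p11,p12} and {p3,p7}.
Refine {p6,p9,p11,p12} on symbol 0: members go to different blocks, giving {p6,p9} and {p11,p12}.
On input 1, block {p6,p9} splits into {p6} and {p9}.
On input 0, block {p1,p2,p4,p10,p13,p14} splits into {p1,p10,p13} and {p4,p14} and {p2}.
On input 1, block {p3,p7} splits into {p3} and {p7}.
Refine {p11,p12} on symbol 0: members go to different blocks, giving {p11} and {p12}.
The partition is now stable with 10 blocks: {p6} | {p1,p10,p13} | {p5} | {p3} | {p11} | {p9} | {p4,p14} | {p2} | {p7} | {p12}.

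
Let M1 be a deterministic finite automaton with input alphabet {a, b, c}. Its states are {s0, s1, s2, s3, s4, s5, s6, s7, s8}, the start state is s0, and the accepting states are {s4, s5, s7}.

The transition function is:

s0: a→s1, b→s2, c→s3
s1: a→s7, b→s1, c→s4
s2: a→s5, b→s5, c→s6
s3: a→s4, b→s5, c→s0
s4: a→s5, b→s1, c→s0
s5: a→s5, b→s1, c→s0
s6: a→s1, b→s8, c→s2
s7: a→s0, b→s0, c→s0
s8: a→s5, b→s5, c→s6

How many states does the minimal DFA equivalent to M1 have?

Every state is reachable, so we keep all 9.
P0 = {s4,s5,s7} | {s0,s1,s2,s3,s6,s8}.
Split {s4,s5,s7} by δ(·,a) → {s4,s5} and {s7}.
Refine {s0,s1,s2,s3,s6,s8} on symbol a: members go to different blocks, giving {s2,s3,s8} and {s0,s6} and {s1}.
The partition is now stable with 5 blocks: {s4,s5} | {s2,s3,s8} | {s7} | {s0,s6} | {s1}.

5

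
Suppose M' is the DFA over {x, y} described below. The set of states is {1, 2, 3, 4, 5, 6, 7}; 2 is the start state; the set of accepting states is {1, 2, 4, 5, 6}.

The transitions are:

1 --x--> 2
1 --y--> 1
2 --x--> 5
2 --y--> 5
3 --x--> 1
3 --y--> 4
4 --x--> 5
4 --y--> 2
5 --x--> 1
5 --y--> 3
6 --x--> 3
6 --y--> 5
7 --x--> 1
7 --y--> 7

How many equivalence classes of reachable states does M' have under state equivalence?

Reachable states from the start: {1,2,3,4,5}. Unreachable: {6,7} — drop them.
P0 = {1,2,4,5} | {3}.
Split {1,2,4,5} by δ(·,y) → {1,2,4} and {5}.
Split {1,2,4} by δ(·,x) → {2,4} and {1}.
Refine {2,4} on symbol y: members go to different blocks, giving {2} and {4}.
The partition is now stable with 5 blocks: {2} | {3} | {5} | {1} | {4}.

5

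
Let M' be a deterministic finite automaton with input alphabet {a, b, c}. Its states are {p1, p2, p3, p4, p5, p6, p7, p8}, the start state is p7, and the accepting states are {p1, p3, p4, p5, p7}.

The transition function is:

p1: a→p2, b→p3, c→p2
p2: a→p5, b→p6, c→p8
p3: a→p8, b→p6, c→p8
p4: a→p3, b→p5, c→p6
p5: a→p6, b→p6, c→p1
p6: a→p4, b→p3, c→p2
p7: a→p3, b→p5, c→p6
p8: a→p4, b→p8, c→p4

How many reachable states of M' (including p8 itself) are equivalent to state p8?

Start with accepting vs non-accepting: {p1,p3,p4,p5,p7} | {p2,p6,p8}.
Refine {p1,p3,p4,p5,p7} on symbol a: members go to different blocks, giving {p1,p3,p5} and {p4,p7}.
Refine {p1,p3,p5} on symbol b: members go to different blocks, giving {p3,p5} and {p1}.
Refine {p3,p5} on symbol c: members go to different blocks, giving {p3} and {p5}.
On input a, block {p2,p6,p8} splits into {p6,p8} and {p2}.
Split {p6,p8} by δ(·,b) → {p6} and {p8}.
No further refinement is possible. Final partition (7 blocks): {p3} | {p6} | {p4,p7} | {p1} | {p5} | {p2} | {p8}.
The equivalence class containing p8 is {p8}, of size 1.

1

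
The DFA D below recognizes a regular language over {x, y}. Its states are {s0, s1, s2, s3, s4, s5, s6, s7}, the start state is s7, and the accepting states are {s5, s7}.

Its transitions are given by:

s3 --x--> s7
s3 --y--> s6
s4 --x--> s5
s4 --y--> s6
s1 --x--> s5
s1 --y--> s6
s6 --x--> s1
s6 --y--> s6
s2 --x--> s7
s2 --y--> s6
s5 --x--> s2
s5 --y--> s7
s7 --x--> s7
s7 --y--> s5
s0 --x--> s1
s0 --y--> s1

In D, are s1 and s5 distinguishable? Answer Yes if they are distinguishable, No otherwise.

Reachable states from the start: {s1,s2,s5,s6,s7}. Unreachable: {s0,s3,s4} — drop them.
Initial partition by acceptance: {s5,s7} | {s1,s2,s6}.
Refine {s5,s7} on symbol x: members go to different blocks, giving {s5} and {s7}.
On input x, block {s1,s2,s6} splits into {s1} and {s2} and {s6}.
No further refinement is possible. Final partition (5 blocks): {s5} | {s1} | {s7} | {s2} | {s6}.
s1 and s5 end up in different blocks, so they are distinguishable. For instance, the string 'ε' is accepted from only s5.

Yes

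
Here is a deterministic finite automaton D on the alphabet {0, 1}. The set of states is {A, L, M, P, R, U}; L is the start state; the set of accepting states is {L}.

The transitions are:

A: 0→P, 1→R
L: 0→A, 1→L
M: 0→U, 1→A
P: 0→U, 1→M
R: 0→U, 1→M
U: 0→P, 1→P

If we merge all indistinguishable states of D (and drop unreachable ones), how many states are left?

2

Initial partition by acceptance: {L} | {A,M,P,R,U}.
No further refinement is possible. Final partition (2 blocks): {L} | {A,M,P,R,U}.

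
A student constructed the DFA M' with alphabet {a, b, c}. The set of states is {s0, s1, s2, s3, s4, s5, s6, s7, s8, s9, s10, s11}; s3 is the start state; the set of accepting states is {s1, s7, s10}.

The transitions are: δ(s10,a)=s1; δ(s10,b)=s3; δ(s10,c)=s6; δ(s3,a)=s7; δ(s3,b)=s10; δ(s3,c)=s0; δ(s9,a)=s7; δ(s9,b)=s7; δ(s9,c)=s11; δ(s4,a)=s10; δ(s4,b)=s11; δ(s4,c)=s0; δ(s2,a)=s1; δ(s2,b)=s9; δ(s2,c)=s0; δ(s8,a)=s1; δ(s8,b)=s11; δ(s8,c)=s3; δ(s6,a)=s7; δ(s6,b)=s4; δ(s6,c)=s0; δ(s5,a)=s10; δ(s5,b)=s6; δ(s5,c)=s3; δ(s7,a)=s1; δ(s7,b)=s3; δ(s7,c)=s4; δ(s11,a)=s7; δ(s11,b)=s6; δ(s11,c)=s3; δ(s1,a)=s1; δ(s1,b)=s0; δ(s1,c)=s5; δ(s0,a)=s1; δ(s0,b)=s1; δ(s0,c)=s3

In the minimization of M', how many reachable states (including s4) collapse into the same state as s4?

4

Reachable states from the start: {s0,s1,s3,s4,s5,s6,s7,s10,s11}. Unreachable: {s2,s8,s9} — drop them.
P0 = {s1,s7,s10} | {s0,s3,s4,s5,s6,s11}.
Split {s0,s3,s4,s5,s6,s11} by δ(·,b) → {s4,s5,s6,s11} and {s0,s3}.
No further refinement is possible. Final partition (3 blocks): {s1,s7,s10} | {s4,s5,s6,s11} | {s0,s3}.
The equivalence class containing s4 is {s4,s5,s6,s11}, of size 4.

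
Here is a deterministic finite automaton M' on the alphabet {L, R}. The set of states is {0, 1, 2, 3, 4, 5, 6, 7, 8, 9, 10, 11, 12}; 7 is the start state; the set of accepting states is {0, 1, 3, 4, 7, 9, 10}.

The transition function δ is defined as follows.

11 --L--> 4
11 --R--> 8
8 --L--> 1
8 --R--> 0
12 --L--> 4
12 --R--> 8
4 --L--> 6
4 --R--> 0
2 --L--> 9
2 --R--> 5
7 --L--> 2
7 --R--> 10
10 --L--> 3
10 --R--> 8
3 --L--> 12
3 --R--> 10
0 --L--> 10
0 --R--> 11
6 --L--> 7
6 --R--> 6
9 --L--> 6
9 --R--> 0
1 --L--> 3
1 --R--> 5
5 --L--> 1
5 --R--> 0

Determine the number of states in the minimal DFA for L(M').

7

Initial partition by acceptance: {0,1,3,4,7,9,10} | {2,5,6,8,11,12}.
Split {0,1,3,4,7,9,10} by δ(·,L) → {3,4,7,9} and {0,1,10}.
Split {2,5,6,8,11,12} by δ(·,L) → {2,6,11,12} and {5,8}.
Refine {2,6,11,12} on symbol R: members go to different blocks, giving {2,11,12} and {6}.
Refine {3,4,7,9} on symbol L: members go to different blocks, giving {3,7} and {4,9}.
On input L, block {0,1,10} splits into {1,10} and {0}.
Stable partition: {3,7} | {2,11,12} | {1,10} | {5,8} | {6} | {4,9} | {0} — 7 equivalence classes.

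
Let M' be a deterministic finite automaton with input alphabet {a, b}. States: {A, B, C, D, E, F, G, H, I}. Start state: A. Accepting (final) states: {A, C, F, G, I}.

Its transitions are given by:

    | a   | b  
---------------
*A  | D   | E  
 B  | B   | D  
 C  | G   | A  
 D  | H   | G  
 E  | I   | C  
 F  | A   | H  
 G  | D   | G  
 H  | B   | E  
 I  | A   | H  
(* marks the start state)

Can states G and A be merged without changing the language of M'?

Reachable states from the start: {A,B,C,D,E,G,H,I}. Unreachable: {F} — drop them.
Initial partition by acceptance: {A,C,G,I} | {B,D,E,H}.
On input a, block {A,C,G,I} splits into {A,G} and {C,I}.
Refine {A,G} on symbol b: members go to different blocks, giving {A} and {G}.
Refine {B,D,E,H} on symbol a: members go to different blocks, giving {B,D,H} and {E}.
Split {B,D,H} by δ(·,b) → {B} and {D} and {H}.
Split {C,I} by δ(·,a) → {C} and {I}.
No further refinement is possible. Final partition (8 blocks): {A} | {B} | {C} | {G} | {E} | {D} | {H} | {I}.
G and A end up in different blocks, so they are distinguishable. For instance, the string 'b' is accepted from only G.

No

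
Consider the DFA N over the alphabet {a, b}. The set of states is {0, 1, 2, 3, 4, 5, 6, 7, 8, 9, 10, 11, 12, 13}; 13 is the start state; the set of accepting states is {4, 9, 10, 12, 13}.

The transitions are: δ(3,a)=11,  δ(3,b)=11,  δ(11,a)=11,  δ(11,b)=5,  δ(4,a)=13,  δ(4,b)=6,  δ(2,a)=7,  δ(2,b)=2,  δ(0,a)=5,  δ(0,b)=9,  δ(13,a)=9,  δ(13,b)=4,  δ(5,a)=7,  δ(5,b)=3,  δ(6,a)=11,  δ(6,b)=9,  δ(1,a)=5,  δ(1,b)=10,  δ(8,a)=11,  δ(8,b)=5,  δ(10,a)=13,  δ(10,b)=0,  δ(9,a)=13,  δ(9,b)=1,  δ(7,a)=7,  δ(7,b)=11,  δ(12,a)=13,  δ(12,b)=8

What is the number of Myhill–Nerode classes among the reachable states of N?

First remove the unreachable states {2,8,12}; 11 states remain.
Initial partition by acceptance: {4,9,10,13} | {0,1,3,5,6,7,11}.
Refine {4,9,10,13} on symbol b: members go to different blocks, giving {4,9,10} and {13}.
Split {0,1,3,5,6,7,11} by δ(·,b) → {3,5,7,11} and {0,1,6}.
Stable partition: {4,9,10} | {3,5,7,11} | {13} | {0,1,6} — 4 equivalence classes.

4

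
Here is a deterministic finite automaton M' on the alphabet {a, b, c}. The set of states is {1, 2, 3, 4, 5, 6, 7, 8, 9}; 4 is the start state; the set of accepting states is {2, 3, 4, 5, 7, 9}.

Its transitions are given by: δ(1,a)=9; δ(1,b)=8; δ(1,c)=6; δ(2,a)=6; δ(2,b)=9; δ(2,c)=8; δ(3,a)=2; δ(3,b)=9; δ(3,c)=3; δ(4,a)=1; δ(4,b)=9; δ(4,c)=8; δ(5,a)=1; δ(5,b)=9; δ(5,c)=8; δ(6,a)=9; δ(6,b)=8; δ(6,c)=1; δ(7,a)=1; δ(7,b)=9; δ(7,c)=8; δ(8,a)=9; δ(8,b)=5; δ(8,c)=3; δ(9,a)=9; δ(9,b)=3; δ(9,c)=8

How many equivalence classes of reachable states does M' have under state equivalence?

5

Reachable states from the start: {1,2,3,4,5,6,8,9}. Unreachable: {7} — drop them.
P0 = {2,3,4,5,9} | {1,6,8}.
On input a, block {2,3,4,5,9} splits into {2,4,5} and {3,9}.
Refine {1,6,8} on symbol b: members go to different blocks, giving {1,6} and {8}.
Split {3,9} by δ(·,a) → {3} and {9}.
Stable partition: {2,4,5} | {1,6} | {3} | {8} | {9} — 5 equivalence classes.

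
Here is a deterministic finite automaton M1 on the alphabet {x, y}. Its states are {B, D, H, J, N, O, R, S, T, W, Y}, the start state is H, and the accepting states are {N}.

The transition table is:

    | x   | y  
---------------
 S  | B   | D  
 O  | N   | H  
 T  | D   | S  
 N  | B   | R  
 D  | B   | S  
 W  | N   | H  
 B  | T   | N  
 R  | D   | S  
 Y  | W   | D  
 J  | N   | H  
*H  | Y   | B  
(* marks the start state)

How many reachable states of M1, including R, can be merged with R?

2

States {J,O} cannot be reached from the start state, so discard them.
P0 = {N} | {B,D,H,R,S,T,W,Y}.
Split {B,D,H,R,S,T,W,Y} by δ(·,x) → {B,D,H,R,S,T,Y} and {W}.
On input x, block {B,D,H,R,S,T,Y} splits into {B,D,H,R,S,T} and {Y}.
Refine {B,D,H,R,S,T} on symbol x: members go to different blocks, giving {B,D,R,S,T} and {H}.
Refine {B,D,R,S,T} on symbol y: members go to different blocks, giving {D,R,S,T} and {B}.
Refine {D,R,S,T} on symbol x: members go to different blocks, giving {D,S} and {R,T}.
The partition is now stable with 7 blocks: {N} | {D,S} | {W} | {Y} | {H} | {B} | {R,T}.
State R belongs to the block {R,T}, which has 2 states.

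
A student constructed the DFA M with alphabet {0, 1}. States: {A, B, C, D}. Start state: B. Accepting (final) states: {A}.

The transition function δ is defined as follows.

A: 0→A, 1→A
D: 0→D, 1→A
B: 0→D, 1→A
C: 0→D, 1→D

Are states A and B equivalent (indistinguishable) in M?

Reachable states from the start: {A,B,D}. Unreachable: {C} — drop them.
P0 = {A} | {B,D}.
Stable partition: {A} | {B,D} — 2 equivalence classes.
A and B end up in different blocks, so they are distinguishable. For instance, the string 'ε' is accepted from only A.

No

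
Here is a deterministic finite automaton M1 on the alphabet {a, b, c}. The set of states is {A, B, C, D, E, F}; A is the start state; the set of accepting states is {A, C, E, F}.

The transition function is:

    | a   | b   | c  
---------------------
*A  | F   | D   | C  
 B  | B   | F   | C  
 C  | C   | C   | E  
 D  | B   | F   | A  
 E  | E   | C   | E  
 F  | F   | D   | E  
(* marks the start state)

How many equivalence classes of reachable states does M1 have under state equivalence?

4

Every state is reachable, so we keep all 6.
Start with accepting vs non-accepting: {A,C,E,F} | {B,D}.
Split {A,C,E,F} by δ(·,b) → {A,F} and {C,E}.
Refine {B,D} on symbol c: members go to different blocks, giving {B} and {D}.
Stable partition: {A,F} | {B} | {C,E} | {D} — 4 equivalence classes.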